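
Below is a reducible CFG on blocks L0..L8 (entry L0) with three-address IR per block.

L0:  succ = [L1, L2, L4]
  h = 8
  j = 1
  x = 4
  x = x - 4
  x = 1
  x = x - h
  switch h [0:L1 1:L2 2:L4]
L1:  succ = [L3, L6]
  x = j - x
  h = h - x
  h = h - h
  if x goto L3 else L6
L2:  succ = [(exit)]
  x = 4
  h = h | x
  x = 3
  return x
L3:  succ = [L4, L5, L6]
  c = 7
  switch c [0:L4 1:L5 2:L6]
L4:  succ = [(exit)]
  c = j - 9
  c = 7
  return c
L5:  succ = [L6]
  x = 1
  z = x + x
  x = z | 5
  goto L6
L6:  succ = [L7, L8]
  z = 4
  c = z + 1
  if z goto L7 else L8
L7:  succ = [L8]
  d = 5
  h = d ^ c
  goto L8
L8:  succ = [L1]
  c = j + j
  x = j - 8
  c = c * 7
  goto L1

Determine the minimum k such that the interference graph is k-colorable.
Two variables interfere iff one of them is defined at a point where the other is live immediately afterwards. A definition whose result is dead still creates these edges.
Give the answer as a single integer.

def/use:
  L0: {h,j,x} / ∅
  L1: {h,x} / {h,j,x}
  L2: {h,x} / {h}
  L3: {c} / ∅
  L4: {c} / {j}
  L5: {x,z} / ∅
  L6: {c,z} / ∅
  L7: {d,h} / {c}
  L8: {c,x} / {j}

Live sets:
  L0: in=∅ out={h,j,x}
  L1: in={h,j,x} out={h,j}
  L2: in={h} out=∅
  L3: in={h,j} out={h,j}
  L4: in={j} out=∅
  L5: in={h,j} out={h,j}
  L6: in={h,j} out={c,h,j}
  L7: in={c,j} out={h,j}
  L8: in={h,j} out={h,j,x}

Interference:
  c: {d,h,j,x,z}
  d: {c,j}
  h: {c,j,x,z}
  j: {c,d,h,x,z}
  x: {c,h,j}
  z: {c,h,j}

Chromatic number:
  {c,h,j,x} pairwise interfere (4-clique) ⇒ χ ≥ 4
  assign c→r0 d→r2 h→r2 j→r1 x→r3 z→r3 — no edge inside a register ⇒ χ ≤ 4
  χ = 4

Answer: 4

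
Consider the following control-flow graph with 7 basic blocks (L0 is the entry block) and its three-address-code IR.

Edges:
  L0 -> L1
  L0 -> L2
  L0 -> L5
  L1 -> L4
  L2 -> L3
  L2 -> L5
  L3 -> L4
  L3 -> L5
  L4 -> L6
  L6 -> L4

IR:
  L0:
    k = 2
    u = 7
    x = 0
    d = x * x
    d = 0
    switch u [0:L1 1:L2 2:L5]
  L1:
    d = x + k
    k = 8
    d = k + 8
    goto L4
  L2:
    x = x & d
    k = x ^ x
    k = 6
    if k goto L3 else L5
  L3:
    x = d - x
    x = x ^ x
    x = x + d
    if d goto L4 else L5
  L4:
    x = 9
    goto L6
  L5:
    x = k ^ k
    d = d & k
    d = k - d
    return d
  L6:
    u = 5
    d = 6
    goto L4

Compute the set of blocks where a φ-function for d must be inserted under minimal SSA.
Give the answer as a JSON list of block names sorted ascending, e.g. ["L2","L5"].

Answer: ["L4"]

Analysis:
idom tree: L1←L0 L2←L0 L3←L2 L4←L0 L5←L0 L6←L4
Join-block Dom:
  L4: preds {L1,L3,L6}: {L0,L1} ∩ {L0,L2,L3} ∩ {L0,L4,L6} = {L0}; idom=L0
  L5: preds {L0,L2,L3}: {L0} ∩ {L0,L2} ∩ {L0,L2,L3} = {L0}; idom=L0

DF derivation:
  join L4 pred L1: L1 stop@L0
  join L4 pred L3: L3→L2 stop@L0
  join L4 pred L6: L6→L4 stop@L0
  join L5 pred L0: · stop@L0
  join L5 pred L2: L2 stop@L0
  join L5 pred L3: L3→L2 stop@L0
  DF(L0)=∅
  DF(L1)={L4}
  DF(L2)={L4,L5}
  DF(L3)={L4,L5}
  DF(L4)={L4}
  DF(L5)=∅
  DF(L6)={L4}

φ for d: defs {L0,L1,L5,L6}
  DF⁺ = {L4}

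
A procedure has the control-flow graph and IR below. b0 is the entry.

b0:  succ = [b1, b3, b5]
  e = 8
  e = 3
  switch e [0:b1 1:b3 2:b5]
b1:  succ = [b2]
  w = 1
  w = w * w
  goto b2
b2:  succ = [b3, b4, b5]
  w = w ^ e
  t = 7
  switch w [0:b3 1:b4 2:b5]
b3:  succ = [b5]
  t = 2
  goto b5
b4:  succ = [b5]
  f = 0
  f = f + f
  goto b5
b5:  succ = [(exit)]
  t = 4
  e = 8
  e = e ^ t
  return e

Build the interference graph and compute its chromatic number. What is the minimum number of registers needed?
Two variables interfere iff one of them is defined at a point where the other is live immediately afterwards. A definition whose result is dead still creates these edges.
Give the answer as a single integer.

Per-block:
  b0 def {e} use ∅
  b1 def {w} use ∅
  b2 def {t,w} use {e,w}
  b3 def {t} use ∅
  b4 def {f} use ∅
  b5 def {e,t} use ∅

Backward fixpoint:
  b0 li=∅ lo={e}
  b1 li={e} lo={e,w}
  b2 li={e,w} lo=∅
  b3 li=∅ lo=∅
  b4 li=∅ lo=∅
  b5 li=∅ lo=∅

Interfere edges:
  e↔{t,w}
  f↔∅
  t↔{e,w}
  w↔{e,t}

Chromatic number:
  clique {e,t,w} ⇒ need ≥ 3
  assign e→R0 f→R0 t→R1 w→R2 — no edge inside a register ⇒ χ ≤ 3
  χ = 3

Answer: 3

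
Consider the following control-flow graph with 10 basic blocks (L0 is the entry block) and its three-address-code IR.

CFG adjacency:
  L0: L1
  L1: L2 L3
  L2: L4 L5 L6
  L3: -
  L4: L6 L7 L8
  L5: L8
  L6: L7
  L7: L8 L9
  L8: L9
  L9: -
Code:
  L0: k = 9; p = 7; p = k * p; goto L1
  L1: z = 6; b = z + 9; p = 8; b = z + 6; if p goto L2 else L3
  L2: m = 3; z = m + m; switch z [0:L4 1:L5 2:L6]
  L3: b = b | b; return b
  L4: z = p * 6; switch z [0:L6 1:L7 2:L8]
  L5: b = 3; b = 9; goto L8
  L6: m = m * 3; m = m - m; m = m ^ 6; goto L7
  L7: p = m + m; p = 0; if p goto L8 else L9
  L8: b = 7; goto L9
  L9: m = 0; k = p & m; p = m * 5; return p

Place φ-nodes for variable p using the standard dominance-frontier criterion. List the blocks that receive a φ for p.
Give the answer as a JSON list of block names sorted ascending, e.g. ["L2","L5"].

idom tree: L1←L0 L2←L1 L3←L1 L4←L2 L5←L2 L6←L2 L7←L2 L8←L2 L9←L2
Dom at joins:
  L6: preds {L2,L4}: {L0,L1,L2} ∩ {L0,L1,L2,L4} = {L0,L1,L2}; idom=L2
  L7: preds {L4,L6}: {L0,L1,L2,L4} ∩ {L0,L1,L2,L6} = {L0,L1,L2}; idom=L2
  L8: preds {L4,L5,L7}: {L0,L1,L2,L4} ∩ {L0,L1,L2,L5} ∩ {L0,L1,L2,L7} = {L0,L1,L2}; idom=L2
  L9: preds {L7,L8}: {L0,L1,L2,L7} ∩ {L0,L1,L2,L8} = {L0,L1,L2}; idom=L2

DF derivation:
  join L6 pred L2: · stop@L2
  join L6 pred L4: L4 stop@L2
  join L7 pred L4: L4 stop@L2
  join L7 pred L6: L6 stop@L2
  join L8 pred L4: L4 stop@L2
  join L8 pred L5: L5 stop@L2
  join L8 pred L7: L7 stop@L2
  join L9 pred L7: L7 stop@L2
  join L9 pred L8: L8 stop@L2
  L0: DF=∅
  L1: DF=∅
  L2: DF=∅
  L3: DF=∅
  L4: DF={L6,L7,L8}
  L5: DF={L8}
  L6: DF={L7}
  L7: DF={L8,L9}
  L8: DF={L9}
  L9: DF=∅

φ for p: defs {L0,L1,L7,L9}
  DF⁺ = {L8,L9}

Answer: ["L8", "L9"]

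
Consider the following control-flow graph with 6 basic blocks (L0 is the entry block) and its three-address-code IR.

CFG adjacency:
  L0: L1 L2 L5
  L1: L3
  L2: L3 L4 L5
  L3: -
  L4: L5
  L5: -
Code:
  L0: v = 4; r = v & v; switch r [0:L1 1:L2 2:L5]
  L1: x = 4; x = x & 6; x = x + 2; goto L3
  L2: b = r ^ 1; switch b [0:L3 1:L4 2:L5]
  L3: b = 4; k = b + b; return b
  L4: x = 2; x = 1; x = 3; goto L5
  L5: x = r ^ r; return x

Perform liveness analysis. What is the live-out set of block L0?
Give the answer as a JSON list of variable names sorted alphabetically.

Answer: ["r"]

Working:
Block summaries:
  L0 def {r,v} use ∅
  L1 def {x} use ∅
  L2 def {b} use {r}
  L3 def {b,k} use ∅
  L4 def {x} use ∅
  L5 def {x} use {r}

Liveness:
  L0 li=∅ lo={r}
  L1 li=∅ lo=∅
  L2 li={r} lo={r}
  L3 li=∅ lo=∅
  L4 li={r} lo={r}
  L5 li={r} lo=∅

live-out(L0) = ["r"]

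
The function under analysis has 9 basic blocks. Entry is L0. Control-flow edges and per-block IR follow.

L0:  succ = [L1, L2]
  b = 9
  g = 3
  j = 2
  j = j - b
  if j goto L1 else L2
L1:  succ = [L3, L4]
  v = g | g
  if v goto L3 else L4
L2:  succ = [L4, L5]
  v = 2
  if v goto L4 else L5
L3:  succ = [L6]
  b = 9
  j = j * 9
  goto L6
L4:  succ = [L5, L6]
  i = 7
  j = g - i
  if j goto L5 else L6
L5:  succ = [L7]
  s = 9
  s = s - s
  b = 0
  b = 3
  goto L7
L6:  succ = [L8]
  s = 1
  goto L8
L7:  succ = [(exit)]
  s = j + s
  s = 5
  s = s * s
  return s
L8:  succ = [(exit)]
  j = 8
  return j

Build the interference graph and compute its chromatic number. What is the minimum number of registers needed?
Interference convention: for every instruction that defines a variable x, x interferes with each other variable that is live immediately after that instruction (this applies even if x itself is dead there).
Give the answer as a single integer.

def/use:
  L0: def={b,g,j} ue=∅
  L1: def={v} ue={g}
  L2: def={v} ue=∅
  L3: def={b,j} ue={j}
  L4: def={i,j} ue={g}
  L5: def={b,s} ue=∅
  L6: def={s} ue=∅
  L7: def={s} ue={j,s}
  L8: def={j} ue=∅

Liveness:
  L0: in=∅ out={g,j}
  L1: in={g,j} out={g,j}
  L2: in={g,j} out={g,j}
  L3: in={j} out=∅
  L4: in={g} out={j}
  L5: in={j} out={j,s}
  L6: in=∅ out=∅
  L7: in={j,s} out=∅
  L8: in=∅ out=∅

Interference:
  b↔{g,j,s}
  g↔{b,i,j,v}
  i↔{g}
  j↔{b,g,s,v}
  s↔{b,j}
  v↔{g,j}

Chromatic number:
  {b,g,j} pairwise interfere (3-clique) ⇒ χ ≥ 3
  3-colouring: R0={g,s}  R1={i,j}  R2={b,v}
  χ = 3

Answer: 3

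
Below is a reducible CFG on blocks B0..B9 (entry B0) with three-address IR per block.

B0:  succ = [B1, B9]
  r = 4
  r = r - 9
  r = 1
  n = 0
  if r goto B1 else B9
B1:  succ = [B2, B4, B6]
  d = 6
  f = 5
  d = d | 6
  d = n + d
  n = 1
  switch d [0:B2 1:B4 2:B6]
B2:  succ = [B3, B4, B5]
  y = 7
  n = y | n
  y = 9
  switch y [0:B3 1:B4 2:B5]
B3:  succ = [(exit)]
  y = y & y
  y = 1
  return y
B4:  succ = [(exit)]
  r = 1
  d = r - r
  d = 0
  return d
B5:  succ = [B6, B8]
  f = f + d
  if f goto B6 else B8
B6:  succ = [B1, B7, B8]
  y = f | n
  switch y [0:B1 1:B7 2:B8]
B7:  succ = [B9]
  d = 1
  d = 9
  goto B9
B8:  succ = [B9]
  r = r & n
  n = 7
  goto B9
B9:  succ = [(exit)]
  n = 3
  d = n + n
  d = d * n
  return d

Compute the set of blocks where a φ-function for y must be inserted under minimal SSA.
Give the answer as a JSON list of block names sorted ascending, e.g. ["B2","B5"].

idom tree: B1←B0 B2←B1 B3←B2 B4←B1 B5←B2 B6←B1 B7←B6 B8←B1 B9←B0
Dom at joins:
  B1: preds {B0,B6}: {B0} ∩ {B0,B1,B6} = {B0}; idom=B0
  B4: preds {B1,B2}: {B0,B1} ∩ {B0,B1,B2} = {B0,B1}; idom=B1
  B6: preds {B1,B5}: {B0,B1} ∩ {B0,B1,B2,B5} = {B0,B1}; idom=B1
  B8: preds {B5,B6}: {B0,B1,B2,B5} ∩ {B0,B1,B6} = {B0,B1}; idom=B1
  B9: preds {B0,B7,B8}: {B0} ∩ {B0,B1,B6,B7} ∩ {B0,B1,B8} = {B0}; idom=B0

DF derivation:
  B1←B0: walk · to B0
  B1←B6: walk B6→B1 to B0
  B4←B1: walk · to B1
  B4←B2: walk B2 to B1
  B6←B1: walk · to B1
  B6←B5: walk B5→B2 to B1
  B8←B5: walk B5→B2 to B1
  B8←B6: walk B6 to B1
  B9←B0: walk · to B0
  B9←B7: walk B7→B6→B1 to B0
  B9←B8: walk B8→B1 to B0
  DF(B0)=∅
  DF(B1)={B1,B9}
  DF(B2)={B4,B6,B8}
  DF(B3)=∅
  DF(B4)=∅
  DF(B5)={B6,B8}
  DF(B6)={B1,B8,B9}
  DF(B7)={B9}
  DF(B8)={B9}
  DF(B9)=∅

φ for y: defs {B2,B3,B6}
  DF⁺ = {B1,B4,B6,B8,B9}

Answer: ["B1", "B4", "B6", "B8", "B9"]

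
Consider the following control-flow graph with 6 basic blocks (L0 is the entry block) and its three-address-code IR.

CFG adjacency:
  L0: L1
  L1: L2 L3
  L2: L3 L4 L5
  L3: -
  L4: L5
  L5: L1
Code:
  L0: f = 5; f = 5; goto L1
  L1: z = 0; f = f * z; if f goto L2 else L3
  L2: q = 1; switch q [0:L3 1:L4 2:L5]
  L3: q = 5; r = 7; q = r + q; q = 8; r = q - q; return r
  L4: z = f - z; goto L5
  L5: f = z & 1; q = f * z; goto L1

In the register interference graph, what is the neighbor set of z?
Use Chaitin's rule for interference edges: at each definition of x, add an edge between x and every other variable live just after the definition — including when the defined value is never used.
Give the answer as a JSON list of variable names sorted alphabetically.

def/use:
  L0 def {f} use ∅
  L1 def {f,z} use {f}
  L2 def {q} use ∅
  L3 def {q,r} use ∅
  L4 def {z} use {f,z}
  L5 def {f,q} use {z}

Backward fixpoint:
  live L0: ∅→{f}
  live L1: {f}→{f,z}
  live L2: {f,z}→{f,z}
  live L3: ∅→∅
  live L4: {f,z}→{z}
  live L5: {z}→{f}

Interfere edges:
  f — {q,z}
  q — {f,r,z}
  r — {q}
  z — {f,q}

N(z) = ["f", "q"]

Answer: ["f", "q"]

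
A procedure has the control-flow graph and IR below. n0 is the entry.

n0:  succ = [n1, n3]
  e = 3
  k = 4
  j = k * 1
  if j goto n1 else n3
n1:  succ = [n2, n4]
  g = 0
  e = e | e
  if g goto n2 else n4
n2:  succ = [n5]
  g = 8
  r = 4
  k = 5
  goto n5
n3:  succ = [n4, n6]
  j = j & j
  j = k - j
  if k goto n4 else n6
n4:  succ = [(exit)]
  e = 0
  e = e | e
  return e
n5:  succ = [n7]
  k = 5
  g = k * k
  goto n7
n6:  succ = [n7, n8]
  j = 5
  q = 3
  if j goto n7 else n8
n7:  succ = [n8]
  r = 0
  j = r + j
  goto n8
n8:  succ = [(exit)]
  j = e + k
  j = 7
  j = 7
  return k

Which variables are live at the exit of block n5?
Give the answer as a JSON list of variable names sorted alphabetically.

Block summaries:
  n0: {e,j,k} / ∅
  n1: {e,g} / {e}
  n2: {g,k,r} / ∅
  n3: {j} / {j,k}
  n4: {e} / ∅
  n5: {g,k} / ∅
  n6: {j,q} / ∅
  n7: {j,r} / {j}
  n8: {j} / {e,k}

Live sets:
  n0 li=∅ lo={e,j,k}
  n1 li={e,j} lo={e,j}
  n2 li={e,j} lo={e,j}
  n3 li={e,j,k} lo={e,k}
  n4 li=∅ lo=∅
  n5 li={e,j} lo={e,j,k}
  n6 li={e,k} lo={e,j,k}
  n7 li={e,j,k} lo={e,k}
  n8 li={e,k} lo=∅

live-out(n5) = ["e", "j", "k"]

Answer: ["e", "j", "k"]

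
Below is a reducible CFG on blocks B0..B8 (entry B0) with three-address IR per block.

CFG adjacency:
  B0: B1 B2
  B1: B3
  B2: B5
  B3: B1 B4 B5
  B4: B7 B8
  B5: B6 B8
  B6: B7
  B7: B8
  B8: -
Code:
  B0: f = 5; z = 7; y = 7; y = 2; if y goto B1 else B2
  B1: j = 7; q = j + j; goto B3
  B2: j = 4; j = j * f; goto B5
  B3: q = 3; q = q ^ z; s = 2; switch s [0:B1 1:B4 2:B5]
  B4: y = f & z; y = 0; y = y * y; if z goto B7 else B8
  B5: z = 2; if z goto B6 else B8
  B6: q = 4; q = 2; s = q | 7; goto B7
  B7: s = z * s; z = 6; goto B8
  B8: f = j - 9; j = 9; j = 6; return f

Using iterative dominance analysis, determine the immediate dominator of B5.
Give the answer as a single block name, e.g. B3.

Answer: B0

Analysis:
idom tree: B1←B0 B2←B0 B3←B1 B4←B3 B5←B0 B6←B5 B7←B0 B8←B0
Dom at joins:
  B1: preds {B0,B3}: {B0} ∩ {B0,B1,B3} = {B0}; idom=B0
  B5: preds {B2,B3}: {B0,B2} ∩ {B0,B1,B3} = {B0}; idom=B0
  B7: preds {B4,B6}: {B0,B1,B3,B4} ∩ {B0,B5,B6} = {B0}; idom=B0
  B8: preds {B4,B5,B7}: {B0,B1,B3,B4} ∩ {B0,B5} ∩ {B0,B7} = {B0}; idom=B0

idom(B5) = B0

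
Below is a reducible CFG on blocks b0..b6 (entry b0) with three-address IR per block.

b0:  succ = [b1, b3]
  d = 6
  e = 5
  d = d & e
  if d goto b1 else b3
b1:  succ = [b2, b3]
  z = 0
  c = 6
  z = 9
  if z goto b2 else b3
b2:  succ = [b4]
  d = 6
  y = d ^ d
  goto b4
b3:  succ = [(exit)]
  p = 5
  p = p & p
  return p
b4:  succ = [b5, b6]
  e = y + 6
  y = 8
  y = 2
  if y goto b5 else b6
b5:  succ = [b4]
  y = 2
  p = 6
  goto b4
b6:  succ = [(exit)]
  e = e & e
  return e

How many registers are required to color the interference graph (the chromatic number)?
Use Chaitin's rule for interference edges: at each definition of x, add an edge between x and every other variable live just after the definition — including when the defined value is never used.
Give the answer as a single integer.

Block summaries:
  b0: {d,e} / ∅
  b1: {c,z} / ∅
  b2: {d,y} / ∅
  b3: {p} / ∅
  b4: {e,y} / {y}
  b5: {p,y} / ∅
  b6: {e} / {e}

Liveness:
  b0 li=∅ lo=∅
  b1 li=∅ lo=∅
  b2 li=∅ lo={y}
  b3 li=∅ lo=∅
  b4 li={y} lo={e}
  b5 li=∅ lo={y}
  b6 li={e} lo=∅

Conflict graph:
  c: ∅
  d: {e}
  e: {d,y}
  p: {y}
  y: {e,p}
  z: ∅

Colouring:
  lower bound: {d,e} mutually conflict ⇒ χ ≥ 2
  2-colouring: R0={c,e,p,z}  R1={d,y}
  χ = 2

Answer: 2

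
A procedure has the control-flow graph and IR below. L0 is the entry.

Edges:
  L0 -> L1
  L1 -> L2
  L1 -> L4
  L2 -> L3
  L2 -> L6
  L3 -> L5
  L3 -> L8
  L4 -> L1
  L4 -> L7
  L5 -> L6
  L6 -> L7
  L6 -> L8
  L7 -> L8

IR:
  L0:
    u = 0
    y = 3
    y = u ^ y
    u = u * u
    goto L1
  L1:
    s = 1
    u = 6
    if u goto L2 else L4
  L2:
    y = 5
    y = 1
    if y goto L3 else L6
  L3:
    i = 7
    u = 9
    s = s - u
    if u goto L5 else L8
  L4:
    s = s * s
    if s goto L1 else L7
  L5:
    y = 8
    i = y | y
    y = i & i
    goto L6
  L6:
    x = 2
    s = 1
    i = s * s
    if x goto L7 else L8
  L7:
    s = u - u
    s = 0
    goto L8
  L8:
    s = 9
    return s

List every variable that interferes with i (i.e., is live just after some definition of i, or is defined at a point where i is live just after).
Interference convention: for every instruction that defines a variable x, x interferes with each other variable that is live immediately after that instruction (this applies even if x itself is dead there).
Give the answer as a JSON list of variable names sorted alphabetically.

Per-block:
  L0 def {u,y} use ∅
  L1 def {s,u} use ∅
  L2 def {y} use ∅
  L3 def {i,s,u} use {s}
  L4 def {s} use {s}
  L5 def {i,y} use ∅
  L6 def {i,s,x} use ∅
  L7 def {s} use {u}
  L8 def {s} use ∅

Liveness:
  L0: in=∅ out=∅
  L1: in=∅ out={s,u}
  L2: in={s,u} out={s,u}
  L3: in={s} out={u}
  L4: in={s,u} out={u}
  L5: in={u} out={u}
  L6: in={u} out={u}
  L7: in={u} out=∅
  L8: in=∅ out=∅

Conflict graph:
  i: {s,u,x}
  s: {i,u,x,y}
  u: {i,s,x,y}
  x: {i,s,u}
  y: {s,u}

N(i) = ["s", "u", "x"]

Answer: ["s", "u", "x"]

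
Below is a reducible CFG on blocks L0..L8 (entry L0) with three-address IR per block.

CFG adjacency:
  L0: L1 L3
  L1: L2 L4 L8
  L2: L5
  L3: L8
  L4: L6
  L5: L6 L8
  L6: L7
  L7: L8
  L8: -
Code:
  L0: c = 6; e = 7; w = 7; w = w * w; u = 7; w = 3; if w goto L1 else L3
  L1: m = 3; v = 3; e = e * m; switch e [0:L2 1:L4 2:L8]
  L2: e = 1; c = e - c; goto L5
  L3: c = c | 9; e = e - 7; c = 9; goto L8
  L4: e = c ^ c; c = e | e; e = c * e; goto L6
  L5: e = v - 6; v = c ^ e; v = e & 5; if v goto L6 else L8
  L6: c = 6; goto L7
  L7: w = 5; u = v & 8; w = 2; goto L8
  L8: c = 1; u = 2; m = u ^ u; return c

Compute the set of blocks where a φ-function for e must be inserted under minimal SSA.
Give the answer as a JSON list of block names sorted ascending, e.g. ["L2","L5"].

Answer: ["L6", "L8"]

Analysis:
idom tree: L1←L0 L2←L1 L3←L0 L4←L1 L5←L2 L6←L1 L7←L6 L8←L0
Join-block Dom:
  L6: preds {L4,L5}: {L0,L1,L4} ∩ {L0,L1,L2,L5} = {L0,L1}; idom=L1
  L8: preds {L1,L3,L5,L7}: {L0,L1} ∩ {L0,L3} ∩ {L0,L1,L2,L5} ∩ {L0,L1,L6,L7} = {L0}; idom=L0

DF walk-up:
  L6←L4: walk L4 to L1
  L6←L5: walk L5→L2 to L1
  L8←L1: walk L1 to L0
  L8←L3: walk L3 to L0
  L8←L5: walk L5→L2→L1 to L0
  L8←L7: walk L7→L6→L1 to L0
  DF(L0)=∅
  DF(L1)={L8}
  DF(L2)={L6,L8}
  DF(L3)={L8}
  DF(L4)={L6}
  DF(L5)={L6,L8}
  DF(L6)={L8}
  DF(L7)={L8}
  DF(L8)=∅

φ for e: defs {L0,L1,L2,L3,L4,L5}
  DF⁺ = {L6,L8}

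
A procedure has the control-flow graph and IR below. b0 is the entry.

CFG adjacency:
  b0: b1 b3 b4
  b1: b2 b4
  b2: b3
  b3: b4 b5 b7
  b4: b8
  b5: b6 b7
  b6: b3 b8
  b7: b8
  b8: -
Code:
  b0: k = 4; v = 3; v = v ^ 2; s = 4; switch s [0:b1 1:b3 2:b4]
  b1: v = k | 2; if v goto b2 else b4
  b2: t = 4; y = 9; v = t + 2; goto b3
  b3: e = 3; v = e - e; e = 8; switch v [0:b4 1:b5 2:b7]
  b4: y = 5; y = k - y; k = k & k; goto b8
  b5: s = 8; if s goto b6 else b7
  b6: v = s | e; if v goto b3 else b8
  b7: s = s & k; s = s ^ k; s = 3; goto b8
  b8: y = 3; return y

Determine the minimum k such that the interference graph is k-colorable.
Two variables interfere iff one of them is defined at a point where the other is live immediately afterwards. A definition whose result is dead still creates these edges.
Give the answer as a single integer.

Per-block:
  b0 def {k,s,v} use ∅
  b1 def {v} use {k}
  b2 def {t,v,y} use ∅
  b3 def {e,v} use ∅
  b4 def {k,y} use {k}
  b5 def {s} use ∅
  b6 def {v} use {e,s}
  b7 def {s} use {k,s}
  b8 def {y} use ∅

Backward fixpoint:
  live b0: ∅→{k,s}
  live b1: {k,s}→{k,s}
  live b2: {k,s}→{k,s}
  live b3: {k,s}→{e,k,s}
  live b4: {k}→∅
  live b5: {e,k}→{e,k,s}
  live b6: {e,k,s}→{k,s}
  live b7: {k,s}→∅
  live b8: ∅→∅

Interfere edges:
  e↔{k,s,v}
  k↔{e,s,t,v,y}
  s↔{e,k,t,v,y}
  t↔{k,s,y}
  v↔{e,k,s}
  y↔{k,s,t}

Colouring:
  {e,k,s,v} pairwise interfere (4-clique) ⇒ χ ≥ 4
  assign e→c2 k→c0 s→c1 t→c2 v→c3 y→c3 — no edge inside a register ⇒ χ ≤ 4
  χ = 4

Answer: 4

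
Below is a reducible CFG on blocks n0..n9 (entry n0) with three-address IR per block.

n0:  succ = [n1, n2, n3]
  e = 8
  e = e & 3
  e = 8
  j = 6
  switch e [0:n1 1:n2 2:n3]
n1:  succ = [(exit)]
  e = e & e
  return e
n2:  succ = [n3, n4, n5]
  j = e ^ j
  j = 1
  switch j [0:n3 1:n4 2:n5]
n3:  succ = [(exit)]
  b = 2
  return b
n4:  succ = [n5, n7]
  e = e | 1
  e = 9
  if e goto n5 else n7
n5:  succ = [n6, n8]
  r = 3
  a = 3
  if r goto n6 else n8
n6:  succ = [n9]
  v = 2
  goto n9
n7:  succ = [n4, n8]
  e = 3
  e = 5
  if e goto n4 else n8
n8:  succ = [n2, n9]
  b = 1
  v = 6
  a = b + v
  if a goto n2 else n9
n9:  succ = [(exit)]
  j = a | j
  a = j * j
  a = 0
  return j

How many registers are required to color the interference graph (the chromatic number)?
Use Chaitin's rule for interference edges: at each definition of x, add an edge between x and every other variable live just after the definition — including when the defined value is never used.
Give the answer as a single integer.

Block summaries:
  n0: def={e,j} ue=∅
  n1: def={e} ue={e}
  n2: def={j} ue={e,j}
  n3: def={b} ue=∅
  n4: def={e} ue={e}
  n5: def={a,r} ue=∅
  n6: def={v} ue=∅
  n7: def={e} ue=∅
  n8: def={a,b,v} ue=∅
  n9: def={a,j} ue={a,j}

Live sets:
  n0: in=∅ out={e,j}
  n1: in={e} out=∅
  n2: in={e,j} out={e,j}
  n3: in=∅ out=∅
  n4: in={e,j} out={e,j}
  n5: in={e,j} out={a,e,j}
  n6: in={a,j} out={a,j}
  n7: in={j} out={e,j}
  n8: in={e,j} out={a,e,j}
  n9: in={a,j} out=∅

Interference:
  a↔{e,j,r,v}
  b↔{e,j,v}
  e↔{a,b,j,r,v}
  j↔{a,b,e,r,v}
  r↔{a,e,j}
  v↔{a,b,e,j}

Registers:
  lower bound: {a,e,j,r} mutually conflict ⇒ χ ≥ 4
  assign a→c2 b→c2 e→c0 j→c1 r→c3 v→c3 — no edge inside a register ⇒ χ ≤ 4
  χ = 4

Answer: 4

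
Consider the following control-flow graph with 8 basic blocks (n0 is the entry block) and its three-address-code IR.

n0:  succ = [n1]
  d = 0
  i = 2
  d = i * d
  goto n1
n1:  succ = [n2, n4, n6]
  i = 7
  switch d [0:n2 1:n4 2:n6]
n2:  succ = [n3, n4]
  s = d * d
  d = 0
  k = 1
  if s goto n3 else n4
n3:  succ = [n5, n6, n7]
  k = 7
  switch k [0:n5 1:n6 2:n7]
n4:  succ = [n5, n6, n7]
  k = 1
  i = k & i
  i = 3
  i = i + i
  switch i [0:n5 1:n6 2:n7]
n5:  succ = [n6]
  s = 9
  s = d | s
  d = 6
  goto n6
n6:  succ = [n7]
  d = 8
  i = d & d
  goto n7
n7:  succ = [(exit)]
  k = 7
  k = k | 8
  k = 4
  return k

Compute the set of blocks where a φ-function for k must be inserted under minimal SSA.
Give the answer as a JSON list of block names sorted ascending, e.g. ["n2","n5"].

Answer: ["n4", "n5", "n6", "n7"]

Derivation:
idom tree: n1←n0 n2←n1 n3←n2 n4←n1 n5←n1 n6←n1 n7←n1
Dom∩ at merges:
  n4: preds {n1,n2}: {n0,n1} ∩ {n0,n1,n2} = {n0,n1}; idom=n1
  n5: preds {n3,n4}: {n0,n1,n2,n3} ∩ {n0,n1,n4} = {n0,n1}; idom=n1
  n6: preds {n1,n3,n4,n5}: {n0,n1} ∩ {n0,n1,n2,n3} ∩ {n0,n1,n4} ∩ {n0,n1,n5} = {n0,n1}; idom=n1
  n7: preds {n3,n4,n6}: {n0,n1,n2,n3} ∩ {n0,n1,n4} ∩ {n0,n1,n6} = {n0,n1}; idom=n1

DF walk-up:
  n4←n1: walk · to n1
  n4←n2: walk n2 to n1
  n5←n3: walk n3→n2 to n1
  n5←n4: walk n4 to n1
  n6←n1: walk · to n1
  n6←n3: walk n3→n2 to n1
  n6←n4: walk n4 to n1
  n6←n5: walk n5 to n1
  n7←n3: walk n3→n2 to n1
  n7←n4: walk n4 to n1
  n7←n6: walk n6 to n1
  n0 → ∅
  n1 → ∅
  n2 → {n4,n5,n6,n7}
  n3 → {n5,n6,n7}
  n4 → {n5,n6,n7}
  n5 → {n6}
  n6 → {n7}
  n7 → ∅

φ for k: defs {n2,n3,n4,n7}
  DF⁺ = {n4,n5,n6,n7}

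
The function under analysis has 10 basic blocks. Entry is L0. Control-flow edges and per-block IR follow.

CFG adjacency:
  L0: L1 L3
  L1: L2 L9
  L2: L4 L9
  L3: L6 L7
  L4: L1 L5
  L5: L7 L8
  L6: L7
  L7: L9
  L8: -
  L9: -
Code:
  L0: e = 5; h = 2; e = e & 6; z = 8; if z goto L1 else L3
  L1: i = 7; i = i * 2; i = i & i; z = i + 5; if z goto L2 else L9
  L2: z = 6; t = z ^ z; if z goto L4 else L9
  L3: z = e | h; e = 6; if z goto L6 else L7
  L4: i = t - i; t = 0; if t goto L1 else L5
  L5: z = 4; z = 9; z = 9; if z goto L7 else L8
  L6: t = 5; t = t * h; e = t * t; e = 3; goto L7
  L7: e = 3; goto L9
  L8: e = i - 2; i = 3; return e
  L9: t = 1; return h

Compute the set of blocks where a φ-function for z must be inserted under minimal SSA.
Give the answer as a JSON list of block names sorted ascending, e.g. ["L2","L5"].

idom tree: L1←L0 L2←L1 L3←L0 L4←L2 L5←L4 L6←L3 L7←L0 L8←L5 L9←L0
Dom at joins:
  L1: preds {L0,L4}: {L0} ∩ {L0,L1,L2,L4} = {L0}; idom=L0
  L7: preds {L3,L5,L6}: {L0,L3} ∩ {L0,L1,L2,L4,L5} ∩ {L0,L3,L6} = {L0}; idom=L0
  L9: preds {L1,L2,L7}: {L0,L1} ∩ {L0,L1,L2} ∩ {L0,L7} = {L0}; idom=L0

DF walk-up:
  join L1 pred L0: · stop@L0
  join L1 pred L4: L4→L2→L1 stop@L0
  join L7 pred L3: L3 stop@L0
  join L7 pred L5: L5→L4→L2→L1 stop@L0
  join L7 pred L6: L6→L3 stop@L0
  join L9 pred L1: L1 stop@L0
  join L9 pred L2: L2→L1 stop@L0
  join L9 pred L7: L7 stop@L0
  L0 → ∅
  L1 → {L1,L7,L9}
  L2 → {L1,L7,L9}
  L3 → {L7}
  L4 → {L1,L7}
  L5 → {L7}
  L6 → {L7}
  L7 → {L9}
  L8 → ∅
  L9 → ∅

φ for z: defs {L0,L1,L2,L3,L5}
  DF⁺ = {L1,L7,L9}

Answer: ["L1", "L7", "L9"]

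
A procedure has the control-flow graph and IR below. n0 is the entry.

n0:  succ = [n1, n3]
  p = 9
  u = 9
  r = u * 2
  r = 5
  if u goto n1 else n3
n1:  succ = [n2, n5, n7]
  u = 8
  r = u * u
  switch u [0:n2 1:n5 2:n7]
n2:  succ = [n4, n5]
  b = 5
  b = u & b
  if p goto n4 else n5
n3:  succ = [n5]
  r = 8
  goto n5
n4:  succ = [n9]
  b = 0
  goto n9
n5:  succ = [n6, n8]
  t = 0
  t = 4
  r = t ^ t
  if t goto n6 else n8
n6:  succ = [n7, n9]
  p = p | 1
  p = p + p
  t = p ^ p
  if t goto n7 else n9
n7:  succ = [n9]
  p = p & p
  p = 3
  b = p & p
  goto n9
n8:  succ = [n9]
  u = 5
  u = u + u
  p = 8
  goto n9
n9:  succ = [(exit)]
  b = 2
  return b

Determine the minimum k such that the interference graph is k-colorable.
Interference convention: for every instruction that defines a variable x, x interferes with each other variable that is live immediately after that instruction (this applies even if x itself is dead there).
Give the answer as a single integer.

def/use:
  n0: def={p,r,u} ue=∅
  n1: def={r,u} ue=∅
  n2: def={b} ue={p,u}
  n3: def={r} ue=∅
  n4: def={b} ue=∅
  n5: def={r,t} ue=∅
  n6: def={p,t} ue={p}
  n7: def={b,p} ue={p}
  n8: def={p,u} ue=∅
  n9: def={b} ue=∅

Liveness:
  n0: in=∅ out={p}
  n1: in={p} out={p,u}
  n2: in={p,u} out={p}
  n3: in={p} out={p}
  n4: in=∅ out=∅
  n5: in={p} out={p}
  n6: in={p} out={p}
  n7: in={p} out=∅
  n8: in=∅ out=∅
  n9: in=∅ out=∅

Interfere edges:
  b↔{p,u}
  p↔{b,r,t,u}
  r↔{p,t,u}
  t↔{p,r}
  u↔{b,p,r}

Chromatic number:
  clique {b,p,u} ⇒ need ≥ 3
  assign b→c1 p→c0 r→c1 t→c2 u→c2 — no edge inside a register ⇒ χ ≤ 3
  χ = 3

Answer: 3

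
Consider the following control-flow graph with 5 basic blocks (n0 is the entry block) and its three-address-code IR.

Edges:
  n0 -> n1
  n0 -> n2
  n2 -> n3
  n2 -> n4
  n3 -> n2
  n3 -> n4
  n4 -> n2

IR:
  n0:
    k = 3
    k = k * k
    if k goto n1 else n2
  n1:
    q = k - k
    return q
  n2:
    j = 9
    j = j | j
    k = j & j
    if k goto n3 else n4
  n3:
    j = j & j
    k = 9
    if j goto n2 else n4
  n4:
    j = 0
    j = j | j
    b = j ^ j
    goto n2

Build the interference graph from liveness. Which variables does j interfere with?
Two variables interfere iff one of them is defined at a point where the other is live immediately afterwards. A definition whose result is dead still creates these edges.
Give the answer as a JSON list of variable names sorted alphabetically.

def/use:
  n0 def {k} use ∅
  n1 def {q} use {k}
  n2 def {j,k} use ∅
  n3 def {j,k} use {j}
  n4 def {b,j} use ∅

Backward fixpoint:
  live n0: ∅→{k}
  live n1: {k}→∅
  live n2: ∅→{j}
  live n3: {j}→∅
  live n4: ∅→∅

Conflict graph:
  b↔∅
  j↔{k}
  k↔{j}
  q↔∅

N(j) = ["k"]

Answer: ["k"]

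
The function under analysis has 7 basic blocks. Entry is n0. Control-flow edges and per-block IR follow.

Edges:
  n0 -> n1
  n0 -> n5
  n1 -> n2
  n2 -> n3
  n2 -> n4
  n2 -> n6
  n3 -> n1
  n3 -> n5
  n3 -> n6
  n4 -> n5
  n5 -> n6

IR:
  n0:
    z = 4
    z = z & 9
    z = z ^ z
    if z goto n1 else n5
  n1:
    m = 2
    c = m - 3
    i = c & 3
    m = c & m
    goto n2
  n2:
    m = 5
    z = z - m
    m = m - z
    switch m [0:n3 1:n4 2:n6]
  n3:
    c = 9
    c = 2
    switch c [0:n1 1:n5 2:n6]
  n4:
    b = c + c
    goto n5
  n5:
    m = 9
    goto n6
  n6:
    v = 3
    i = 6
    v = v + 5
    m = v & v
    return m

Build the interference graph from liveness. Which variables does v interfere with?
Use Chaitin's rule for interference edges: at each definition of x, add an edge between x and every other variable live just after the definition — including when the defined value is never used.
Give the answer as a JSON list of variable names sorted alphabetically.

Answer: ["i"]

Derivation:
Per-block:
  n0: {z} / ∅
  n1: {c,i,m} / ∅
  n2: {m,z} / {z}
  n3: {c} / ∅
  n4: {b} / {c}
  n5: {m} / ∅
  n6: {i,m,v} / ∅

Liveness:
  n0: in=∅ out={z}
  n1: in={z} out={c,z}
  n2: in={c,z} out={c,z}
  n3: in={z} out={z}
  n4: in={c} out=∅
  n5: in=∅ out=∅
  n6: in=∅ out=∅

Conflict graph:
  b — ∅
  c — {i,m,z}
  i — {c,m,v,z}
  m — {c,i,z}
  v — {i}
  z — {c,i,m}

N(v) = ["i"]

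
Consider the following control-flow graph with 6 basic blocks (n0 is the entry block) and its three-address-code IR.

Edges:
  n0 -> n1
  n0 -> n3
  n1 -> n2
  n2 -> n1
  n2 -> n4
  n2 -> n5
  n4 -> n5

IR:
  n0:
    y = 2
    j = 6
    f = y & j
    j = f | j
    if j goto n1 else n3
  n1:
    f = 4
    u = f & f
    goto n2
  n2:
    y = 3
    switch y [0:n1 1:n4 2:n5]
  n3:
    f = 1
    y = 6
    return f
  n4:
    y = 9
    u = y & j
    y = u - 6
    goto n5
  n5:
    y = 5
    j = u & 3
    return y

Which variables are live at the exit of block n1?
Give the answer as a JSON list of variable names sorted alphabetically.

Block summaries:
  n0 def {f,j,y} use ∅
  n1 def {f,u} use ∅
  n2 def {y} use ∅
  n3 def {f,y} use ∅
  n4 def {u,y} use {j}
  n5 def {j,y} use {u}

Liveness:
  n0: in=∅ out={j}
  n1: in={j} out={j,u}
  n2: in={j,u} out={j,u}
  n3: in=∅ out=∅
  n4: in={j} out={u}
  n5: in={u} out=∅

live-out(n1) = ["j", "u"]

Answer: ["j", "u"]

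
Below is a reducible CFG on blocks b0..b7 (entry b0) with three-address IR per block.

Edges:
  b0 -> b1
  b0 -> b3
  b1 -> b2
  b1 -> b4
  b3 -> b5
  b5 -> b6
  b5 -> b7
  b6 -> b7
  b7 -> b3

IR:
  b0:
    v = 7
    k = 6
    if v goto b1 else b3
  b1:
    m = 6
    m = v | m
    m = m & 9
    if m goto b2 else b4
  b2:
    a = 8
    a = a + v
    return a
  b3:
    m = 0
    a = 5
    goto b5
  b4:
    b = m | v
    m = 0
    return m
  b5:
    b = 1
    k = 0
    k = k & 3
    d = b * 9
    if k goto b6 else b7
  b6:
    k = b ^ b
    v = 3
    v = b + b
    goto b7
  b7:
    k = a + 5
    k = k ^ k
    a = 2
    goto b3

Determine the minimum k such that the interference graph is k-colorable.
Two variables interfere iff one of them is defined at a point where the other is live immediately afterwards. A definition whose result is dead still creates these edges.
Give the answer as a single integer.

def/use:
  b0: {k,v} / ∅
  b1: {m} / {v}
  b2: {a} / {v}
  b3: {a,m} / ∅
  b4: {b,m} / {m,v}
  b5: {b,d,k} / ∅
  b6: {k,v} / {b}
  b7: {a,k} / {a}

Live sets:
  live b0: ∅→{v}
  live b1: {v}→{m,v}
  live b2: {v}→∅
  live b3: ∅→{a}
  live b4: {m,v}→∅
  live b5: {a}→{a,b}
  live b6: {a,b}→{a}
  live b7: {a}→∅

Conflict graph:
  a: {b,d,k,v}
  b: {a,d,k,v}
  d: {a,b,k}
  k: {a,b,d,v}
  m: {v}
  v: {a,b,k,m}

Registers:
  clique {a,b,d,k} ⇒ need ≥ 4
  4-colouring: R0={a,m}  R1={b}  R2={k}  R3={d,v}
  χ = 4

Answer: 4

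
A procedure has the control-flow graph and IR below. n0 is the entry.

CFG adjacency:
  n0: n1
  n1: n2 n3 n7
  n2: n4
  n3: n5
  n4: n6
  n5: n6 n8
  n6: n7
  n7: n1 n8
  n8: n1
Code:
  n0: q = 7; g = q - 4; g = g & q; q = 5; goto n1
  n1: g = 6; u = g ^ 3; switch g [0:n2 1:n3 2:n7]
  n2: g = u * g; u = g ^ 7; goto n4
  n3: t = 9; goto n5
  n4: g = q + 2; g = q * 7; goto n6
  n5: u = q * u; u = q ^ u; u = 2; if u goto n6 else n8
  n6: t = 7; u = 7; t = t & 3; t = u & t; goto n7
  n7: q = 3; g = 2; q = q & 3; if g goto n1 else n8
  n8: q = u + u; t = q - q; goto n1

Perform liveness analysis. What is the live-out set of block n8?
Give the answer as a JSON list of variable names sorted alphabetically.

Block summaries:
  n0: def={g,q} ue=∅
  n1: def={g,u} ue=∅
  n2: def={g,u} ue={g,u}
  n3: def={t} ue=∅
  n4: def={g} ue={q}
  n5: def={u} ue={q,u}
  n6: def={t,u} ue=∅
  n7: def={g,q} ue=∅
  n8: def={q,t} ue={u}

Backward fixpoint:
  n0: in=∅ out={q}
  n1: in={q} out={g,q,u}
  n2: in={g,q,u} out={q}
  n3: in={q,u} out={q,u}
  n4: in={q} out=∅
  n5: in={q,u} out={u}
  n6: in=∅ out={u}
  n7: in={u} out={q,u}
  n8: in={u} out={q}

live-out(n8) = ["q"]

Answer: ["q"]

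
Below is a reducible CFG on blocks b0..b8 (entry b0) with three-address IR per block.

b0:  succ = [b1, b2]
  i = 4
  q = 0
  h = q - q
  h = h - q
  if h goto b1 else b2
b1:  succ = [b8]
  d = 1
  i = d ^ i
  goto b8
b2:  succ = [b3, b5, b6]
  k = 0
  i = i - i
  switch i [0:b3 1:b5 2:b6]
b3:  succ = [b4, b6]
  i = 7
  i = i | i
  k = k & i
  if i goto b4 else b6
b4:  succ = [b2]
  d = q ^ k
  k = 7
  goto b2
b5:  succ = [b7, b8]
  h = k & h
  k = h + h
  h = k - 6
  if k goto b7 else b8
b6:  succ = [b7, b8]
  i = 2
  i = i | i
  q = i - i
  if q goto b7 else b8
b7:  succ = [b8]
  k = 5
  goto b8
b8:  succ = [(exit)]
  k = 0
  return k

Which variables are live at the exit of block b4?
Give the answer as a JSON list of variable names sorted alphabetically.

Answer: ["h", "i", "q"]

Analysis:
Per-block:
  b0: def={h,i,q} ue=∅
  b1: def={d,i} ue={i}
  b2: def={i,k} ue={i}
  b3: def={i,k} ue={k}
  b4: def={d,k} ue={k,q}
  b5: def={h,k} ue={h,k}
  b6: def={i,q} ue=∅
  b7: def={k} ue=∅
  b8: def={k} ue=∅

Live sets:
  live b0: ∅→{h,i,q}
  live b1: {i}→∅
  live b2: {h,i,q}→{h,k,q}
  live b3: {h,k,q}→{h,i,k,q}
  live b4: {h,i,k,q}→{h,i,q}
  live b5: {h,k}→∅
  live b6: ∅→∅
  live b7: ∅→∅
  live b8: ∅→∅

live-out(b4) = ["h", "i", "q"]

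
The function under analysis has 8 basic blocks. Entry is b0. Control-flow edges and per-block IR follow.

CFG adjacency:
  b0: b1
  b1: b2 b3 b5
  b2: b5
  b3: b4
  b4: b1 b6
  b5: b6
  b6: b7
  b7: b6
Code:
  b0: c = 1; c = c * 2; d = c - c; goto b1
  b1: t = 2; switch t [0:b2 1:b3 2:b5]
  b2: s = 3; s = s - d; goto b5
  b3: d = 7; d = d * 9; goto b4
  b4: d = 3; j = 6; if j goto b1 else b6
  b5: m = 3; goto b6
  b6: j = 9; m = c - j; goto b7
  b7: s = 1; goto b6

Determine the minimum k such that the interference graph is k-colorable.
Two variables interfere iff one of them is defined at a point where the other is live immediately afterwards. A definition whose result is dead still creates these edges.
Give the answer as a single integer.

Block summaries:
  b0 def {c,d} use ∅
  b1 def {t} use ∅
  b2 def {s} use {d}
  b3 def {d} use ∅
  b4 def {d,j} use ∅
  b5 def {m} use ∅
  b6 def {j,m} use {c}
  b7 def {s} use ∅

Live sets:
  live b0: ∅→{c,d}
  live b1: {c,d}→{c,d}
  live b2: {c,d}→{c}
  live b3: {c}→{c}
  live b4: {c}→{c,d}
  live b5: {c}→{c}
  live b6: {c}→{c}
  live b7: {c}→{c}

Interfere edges:
  c — {d,j,m,s,t}
  d — {c,j,s,t}
  j — {c,d}
  m — {c}
  s — {c,d}
  t — {c,d}

Chromatic number:
  clique {c,d,j} ⇒ need ≥ 3
  assign c→r0 d→r1 j→r2 m→r1 s→r2 t→r2 — no edge inside a register ⇒ χ ≤ 3
  χ = 3

Answer: 3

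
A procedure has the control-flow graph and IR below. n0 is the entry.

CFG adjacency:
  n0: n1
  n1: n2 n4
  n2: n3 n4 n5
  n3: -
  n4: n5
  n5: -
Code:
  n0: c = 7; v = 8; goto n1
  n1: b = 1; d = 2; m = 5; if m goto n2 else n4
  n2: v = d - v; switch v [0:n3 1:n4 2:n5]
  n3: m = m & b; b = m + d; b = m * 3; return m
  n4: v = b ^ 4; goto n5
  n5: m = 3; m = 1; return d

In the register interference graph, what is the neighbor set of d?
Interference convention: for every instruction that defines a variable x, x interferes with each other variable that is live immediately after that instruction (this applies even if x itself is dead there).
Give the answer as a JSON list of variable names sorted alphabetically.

Block summaries:
  n0 def {c,v} use ∅
  n1 def {b,d,m} use ∅
  n2 def {v} use {d,v}
  n3 def {b,m} use {b,d,m}
  n4 def {v} use {b}
  n5 def {m} use {d}

Liveness:
  n0 li=∅ lo={v}
  n1 li={v} lo={b,d,m,v}
  n2 li={b,d,m,v} lo={b,d,m}
  n3 li={b,d,m} lo=∅
  n4 li={b,d} lo={d}
  n5 li={d} lo=∅

Interference:
  b↔{d,m,v}
  c↔∅
  d↔{b,m,v}
  m↔{b,d,v}
  v↔{b,d,m}

N(d) = ["b", "m", "v"]

Answer: ["b", "m", "v"]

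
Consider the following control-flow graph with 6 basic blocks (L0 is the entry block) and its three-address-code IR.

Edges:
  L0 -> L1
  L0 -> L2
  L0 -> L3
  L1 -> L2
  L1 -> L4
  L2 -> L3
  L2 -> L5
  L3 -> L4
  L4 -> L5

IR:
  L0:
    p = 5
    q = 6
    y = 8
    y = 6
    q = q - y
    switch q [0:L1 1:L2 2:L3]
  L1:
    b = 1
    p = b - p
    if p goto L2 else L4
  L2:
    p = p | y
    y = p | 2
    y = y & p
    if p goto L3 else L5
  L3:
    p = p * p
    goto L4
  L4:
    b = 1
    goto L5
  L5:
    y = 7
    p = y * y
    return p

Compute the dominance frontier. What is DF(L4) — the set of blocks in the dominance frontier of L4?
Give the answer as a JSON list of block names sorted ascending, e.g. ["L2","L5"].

Answer: ["L5"]

Analysis:
idom tree: L1←L0 L2←L0 L3←L0 L4←L0 L5←L0
Dom∩ at merges:
  L2: preds {L0,L1}: {L0} ∩ {L0,L1} = {L0}; idom=L0
  L3: preds {L0,L2}: {L0} ∩ {L0,L2} = {L0}; idom=L0
  L4: preds {L1,L3}: {L0,L1} ∩ {L0,L3} = {L0}; idom=L0
  L5: preds {L2,L4}: {L0,L2} ∩ {L0,L4} = {L0}; idom=L0

DF walk-up:
  join L2 pred L0: · stop@L0
  join L2 pred L1: L1 stop@L0
  join L3 pred L0: · stop@L0
  join L3 pred L2: L2 stop@L0
  join L4 pred L1: L1 stop@L0
  join L4 pred L3: L3 stop@L0
  join L5 pred L2: L2 stop@L0
  join L5 pred L4: L4 stop@L0
  L0 → ∅
  L1 → {L2,L4}
  L2 → {L3,L5}
  L3 → {L4}
  L4 → {L5}
  L5 → ∅

DF(L4) = ["L5"]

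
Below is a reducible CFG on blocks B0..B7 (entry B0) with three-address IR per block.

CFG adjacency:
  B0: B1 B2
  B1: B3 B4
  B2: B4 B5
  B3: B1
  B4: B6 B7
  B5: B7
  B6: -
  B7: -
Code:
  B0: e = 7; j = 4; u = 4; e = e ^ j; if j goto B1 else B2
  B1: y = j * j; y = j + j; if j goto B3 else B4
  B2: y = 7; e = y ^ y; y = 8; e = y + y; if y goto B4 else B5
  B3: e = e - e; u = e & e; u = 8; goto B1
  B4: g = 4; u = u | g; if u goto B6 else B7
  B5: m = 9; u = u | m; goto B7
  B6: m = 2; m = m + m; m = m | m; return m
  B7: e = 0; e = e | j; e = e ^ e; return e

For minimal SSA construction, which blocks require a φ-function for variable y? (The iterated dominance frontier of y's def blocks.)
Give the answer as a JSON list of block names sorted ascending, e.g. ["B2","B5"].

Answer: ["B1", "B4", "B7"]

Derivation:
idom tree: B1←B0 B2←B0 B3←B1 B4←B0 B5←B2 B6←B4 B7←B0
Dom at joins:
  B1: preds {B0,B3}: {B0} ∩ {B0,B1,B3} = {B0}; idom=B0
  B4: preds {B1,B2}: {B0,B1} ∩ {B0,B2} = {B0}; idom=B0
  B7: preds {B4,B5}: {B0,B4} ∩ {B0,B2,B5} = {B0}; idom=B0

DF derivation:
  B1←B0: walk · to B0
  B1←B3: walk B3→B1 to B0
  B4←B1: walk B1 to B0
  B4←B2: walk B2 to B0
  B7←B4: walk B4 to B0
  B7←B5: walk B5→B2 to B0
  B0 → ∅
  B1 → {B1,B4}
  B2 → {B4,B7}
  B3 → {B1}
  B4 → {B7}
  B5 → {B7}
  B6 → ∅
  B7 → ∅

φ for y: defs {B1,B2}
  DF⁺ = {B1,B4,B7}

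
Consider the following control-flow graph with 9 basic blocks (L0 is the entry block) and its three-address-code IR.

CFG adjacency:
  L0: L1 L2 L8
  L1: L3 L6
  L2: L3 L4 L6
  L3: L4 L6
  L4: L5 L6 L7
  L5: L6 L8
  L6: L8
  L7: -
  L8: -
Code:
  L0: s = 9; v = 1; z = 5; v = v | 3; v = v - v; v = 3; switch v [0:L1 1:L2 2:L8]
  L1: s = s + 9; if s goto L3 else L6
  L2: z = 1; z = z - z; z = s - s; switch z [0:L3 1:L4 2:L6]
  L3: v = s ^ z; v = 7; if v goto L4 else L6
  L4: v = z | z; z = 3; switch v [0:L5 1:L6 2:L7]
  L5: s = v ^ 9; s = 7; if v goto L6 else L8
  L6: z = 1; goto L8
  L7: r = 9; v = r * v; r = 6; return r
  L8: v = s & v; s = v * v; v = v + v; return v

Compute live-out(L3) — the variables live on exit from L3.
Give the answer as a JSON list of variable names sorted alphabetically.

Answer: ["s", "v", "z"]

Working:
def/use:
  L0: def={s,v,z} ue=∅
  L1: def={s} ue={s}
  L2: def={z} ue={s}
  L3: def={v} ue={s,z}
  L4: def={v,z} ue={z}
  L5: def={s} ue={v}
  L6: def={z} ue=∅
  L7: def={r,v} ue={v}
  L8: def={s,v} ue={s,v}

Live sets:
  live L0: ∅→{s,v,z}
  live L1: {s,v,z}→{s,v,z}
  live L2: {s,v}→{s,v,z}
  live L3: {s,z}→{s,v,z}
  live L4: {s,z}→{s,v}
  live L5: {v}→{s,v}
  live L6: {s,v}→{s,v}
  live L7: {v}→∅
  live L8: {s,v}→∅

live-out(L3) = ["s", "v", "z"]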